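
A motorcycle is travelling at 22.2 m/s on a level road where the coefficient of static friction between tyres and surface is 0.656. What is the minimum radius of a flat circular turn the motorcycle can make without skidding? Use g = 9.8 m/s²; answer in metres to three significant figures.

76.7 m

At the limit, μ_s m g = m v²/r, so r_min = v²/(μ_s g) = (22.2)²/(0.656 × 9.8) = 492.8/6.429 = 76.66 m.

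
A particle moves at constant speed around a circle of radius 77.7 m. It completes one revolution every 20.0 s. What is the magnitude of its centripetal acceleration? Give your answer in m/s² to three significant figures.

v = 2πr/T = 2π × 77.7/20.0 = 24.41 m/s.
a_c = v²/r = (24.41)²/77.7 = 595.9/77.7 = 7.669 m/s².

7.67 m/s²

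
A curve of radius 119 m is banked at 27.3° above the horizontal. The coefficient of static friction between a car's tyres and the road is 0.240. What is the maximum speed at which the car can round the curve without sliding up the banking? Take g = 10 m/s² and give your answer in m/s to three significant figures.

32.0 m/s

At the maximum speed, friction acts down the slope at its limiting value f = μN. Radially (horizontal, toward centre): N sinθ + μN cosθ = mv²/r. Vertically: N cosθ − μN sinθ = mg.
Dividing: v² = r g (sinθ + μcosθ)/(cosθ − μsinθ).
sinθ + μcosθ = 0.4586 + 0.240×0.8886 = 0.6719; cosθ − μsinθ = 0.8886 − 0.240×0.4586 = 0.7785.
v² = 119 × 10.0 × 0.6719/0.7785 = 1027 m²/s², so v = 32.05 m/s.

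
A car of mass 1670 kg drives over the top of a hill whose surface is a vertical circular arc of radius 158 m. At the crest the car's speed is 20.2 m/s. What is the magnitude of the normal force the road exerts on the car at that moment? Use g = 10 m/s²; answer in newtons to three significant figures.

At the crest the centripetal acceleration points downward (toward the centre of the arc), so mg − N = mv²/r.
N = m(g − v²/r) = 1670 × (10.0 − (20.2)²/158) = 1670 × (10.0 − 2.583) = 1670 × 7.417 = 12390 N.

12400 N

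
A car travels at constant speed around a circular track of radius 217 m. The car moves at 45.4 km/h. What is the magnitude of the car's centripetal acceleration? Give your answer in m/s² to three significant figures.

0.733 m/s²

v = 45.4 km/h = 45.4/3.6 = 12.61 m/s.
a_c = v²/r = (12.61)²/217 = 159.0/217 = 0.7329 m/s².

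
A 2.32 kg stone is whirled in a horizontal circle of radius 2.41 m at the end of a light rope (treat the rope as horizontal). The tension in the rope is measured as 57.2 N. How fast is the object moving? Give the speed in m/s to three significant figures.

T = m v²/r ⇒ v = √(T r / m) = √(57.2 × 2.41 / 2.32) = √59.42 = 7.708 m/s.

7.71 m/s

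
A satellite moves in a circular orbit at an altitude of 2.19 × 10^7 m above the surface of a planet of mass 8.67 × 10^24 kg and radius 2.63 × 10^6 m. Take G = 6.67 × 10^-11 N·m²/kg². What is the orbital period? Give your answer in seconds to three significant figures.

31700 s

r = R + h = 2.63 × 10^6 + 2.19 × 10^7 = 2.453 × 10^7 m. Gravity provides the centripetal force: G M m / r² = m v² / r ⇒ v = √(GM/r) = 4855 m/s.
T = 2πr/v = 2π × 2.453 × 10^7 / 4855 = 31740 s.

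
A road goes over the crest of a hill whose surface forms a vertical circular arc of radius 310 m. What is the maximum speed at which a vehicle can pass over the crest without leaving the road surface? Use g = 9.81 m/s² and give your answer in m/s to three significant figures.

55.1 m/s

At the crest the centre of the circle is below the vehicle, so the net downward (centripetal) force is mg − N = mv²/r.
The vehicle leaves the road when N → 0, giving v_max = √(g r) = √(9.81 × 310) = 55.15 m/s.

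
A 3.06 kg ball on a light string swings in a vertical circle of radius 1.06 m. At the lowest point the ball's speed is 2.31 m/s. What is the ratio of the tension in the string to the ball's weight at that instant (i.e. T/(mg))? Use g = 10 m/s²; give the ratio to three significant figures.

1.50

At the bottom, T − mg = mv²/r, so T = m(v²/r + g) and T/(mg) = v²/(rg) + 1 = (2.31)²/(1.06 × 10.0) + 1 = 0.5034 + 1 = 1.503.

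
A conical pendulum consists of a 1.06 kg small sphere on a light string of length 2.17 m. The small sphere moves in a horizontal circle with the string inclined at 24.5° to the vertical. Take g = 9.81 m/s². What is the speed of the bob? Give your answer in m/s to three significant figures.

2.01 m/s

The radius of the circle is r = L sinθ = 2.17 × sin 24.5° = 0.8999 m.
Horizontally T sinθ = mv²/r and vertically T cosθ = mg, so tanθ = v²/(rg).
v = √(r g tanθ) = √(0.8999 × 9.81 × 0.4557) = √4.023 = 2.006 m/s.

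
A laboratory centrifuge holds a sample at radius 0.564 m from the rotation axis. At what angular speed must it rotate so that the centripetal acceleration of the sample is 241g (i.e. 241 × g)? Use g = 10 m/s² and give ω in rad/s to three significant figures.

Centripetal acceleration a_c = ω²r. Setting ω²r = 241g:
ω = √(241g / r) = √(241 × 10.0 / 0.564) = √4273 = 65.37 rad/s.

65.4 rad/s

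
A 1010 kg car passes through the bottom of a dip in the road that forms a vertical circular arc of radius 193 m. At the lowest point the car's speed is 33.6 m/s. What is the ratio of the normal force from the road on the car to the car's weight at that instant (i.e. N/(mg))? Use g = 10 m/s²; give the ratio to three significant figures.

At the bottom, N − mg = mv²/r, so N = m(v²/r + g) and N/(mg) = v²/(rg) + 1 = (33.6)²/(193 × 10.0) + 1 = 0.5850 + 1 = 1.585.

1.58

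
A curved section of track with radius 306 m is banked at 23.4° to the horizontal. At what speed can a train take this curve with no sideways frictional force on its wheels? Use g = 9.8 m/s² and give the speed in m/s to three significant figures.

36.0 m/s

On a frictionless banked curve, N sinθ = mv²/r and N cosθ = mg, so tanθ = v²/(rg).
v = √(r g tanθ) = √(306 × 9.8 × tan 23.4°) = √(306 × 9.8 × 0.4327) = √1298 = 36.02 m/s.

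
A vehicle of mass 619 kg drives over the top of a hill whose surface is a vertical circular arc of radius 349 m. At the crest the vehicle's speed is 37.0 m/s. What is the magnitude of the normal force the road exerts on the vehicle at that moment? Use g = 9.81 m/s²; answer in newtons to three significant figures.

3640 N

At the crest the centripetal acceleration points downward (toward the centre of the arc), so mg − N = mv²/r.
N = m(g − v²/r) = 619 × (9.81 − (37.0)²/349) = 619 × (9.81 − 3.923) = 619 × 5.887 = 3644 N.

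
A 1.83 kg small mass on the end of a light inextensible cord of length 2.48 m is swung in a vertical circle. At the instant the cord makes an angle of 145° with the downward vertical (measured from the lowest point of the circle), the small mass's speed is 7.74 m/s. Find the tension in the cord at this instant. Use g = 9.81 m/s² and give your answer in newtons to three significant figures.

29.5 N

Take the radial direction toward the centre of the circle as positive. The component of the weight along the string toward the centre is −mg cos φ (φ measured from the bottom), so Newton's second law along the string gives T − mg cos φ = m v²/r.
cos 145° = -0.8192, so T = m(v²/r + g cos φ) = 1.83 × ((7.74)²/2.48 + 9.81 × -0.8192) = 1.83 × (24.16 + (-8.036)) = 1.83 × 16.12 = 29.50 N.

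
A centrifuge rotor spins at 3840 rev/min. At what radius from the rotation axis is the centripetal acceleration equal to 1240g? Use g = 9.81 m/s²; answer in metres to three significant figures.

ω = 3840 rev/min × 2π/60 = 402.1 rad/s.
a_c = ω²r = 1240g ⇒ r = 1240 × 9.81 / (402.1)² = 12160/161700 = 0.07523 m.

0.0752 m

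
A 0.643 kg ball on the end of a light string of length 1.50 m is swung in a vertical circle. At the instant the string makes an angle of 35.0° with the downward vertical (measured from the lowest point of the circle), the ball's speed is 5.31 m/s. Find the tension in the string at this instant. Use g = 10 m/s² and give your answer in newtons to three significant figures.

17.4 N

Take the radial direction toward the centre of the circle as positive. The component of the weight along the string toward the centre is −mg cos φ (φ measured from the bottom), so Newton's second law along the string gives T − mg cos φ = m v²/r.
cos 35.0° = 0.8192, so T = m(v²/r + g cos φ) = 0.643 × ((5.31)²/1.50 + 10.0 × 0.8192) = 0.643 × (18.80 + (8.192)) = 0.643 × 26.99 = 17.35 N.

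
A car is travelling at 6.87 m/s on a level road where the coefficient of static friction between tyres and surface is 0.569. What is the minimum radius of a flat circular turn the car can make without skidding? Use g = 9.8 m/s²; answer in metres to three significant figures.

At the limit, μ_s m g = m v²/r, so r_min = v²/(μ_s g) = (6.87)²/(0.569 × 9.8) = 47.20/5.576 = 8.464 m.

8.46 m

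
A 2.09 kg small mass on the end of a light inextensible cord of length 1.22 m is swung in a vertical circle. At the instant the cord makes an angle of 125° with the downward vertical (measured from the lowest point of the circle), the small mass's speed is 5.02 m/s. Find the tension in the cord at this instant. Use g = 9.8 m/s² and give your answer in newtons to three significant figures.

31.4 N

Take the radial direction toward the centre of the circle as positive. The component of the weight along the string toward the centre is −mg cos φ (φ measured from the bottom), so Newton's second law along the string gives T − mg cos φ = m v²/r.
cos 125° = -0.5736, so T = m(v²/r + g cos φ) = 2.09 × ((5.02)²/1.22 + 9.8 × -0.5736) = 2.09 × (20.66 + (-5.621)) = 2.09 × 15.04 = 31.42 N.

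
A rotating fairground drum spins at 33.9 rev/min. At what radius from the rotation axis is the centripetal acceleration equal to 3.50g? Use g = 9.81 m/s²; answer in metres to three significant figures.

2.72 m

ω = 33.9 rev/min × 2π/60 = 3.550 rad/s.
a_c = ω²r = 3.50g ⇒ r = 3.50 × 9.81 / (3.550)² = 34.34/12.60 = 2.724 m.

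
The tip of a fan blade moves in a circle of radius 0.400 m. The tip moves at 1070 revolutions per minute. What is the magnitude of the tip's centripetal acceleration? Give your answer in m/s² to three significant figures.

5020 m/s²

ω = 1070 rev/min × 2π/60 = 112.1 rad/s, so v = ωr = 112.1 × 0.400 = 44.82 m/s.
a_c = v²/r = (44.82)²/0.400 = 2009/0.400 = 5022 m/s².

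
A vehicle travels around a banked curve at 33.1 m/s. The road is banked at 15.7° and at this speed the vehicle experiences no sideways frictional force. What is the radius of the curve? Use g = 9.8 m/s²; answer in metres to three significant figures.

Frictionless banking: tanθ = v²/(rg), so r = v²/(g tanθ).
r = (33.1)²/(9.8 × tan 15.7°) = 1096/(9.8 × 0.2811) = 1096/2.755 = 397.7 m.

398 m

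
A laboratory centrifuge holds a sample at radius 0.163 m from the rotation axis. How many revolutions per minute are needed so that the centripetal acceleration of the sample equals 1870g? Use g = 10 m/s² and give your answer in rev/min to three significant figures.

3230 rev/min

Require ω²r = 1870g, so ω = √(1870 × 10.0/0.163) = 338.7 rad/s.
In rev/min: ω × 60/(2π) = 338.7 × 60/(2π) = 3234 rev/min.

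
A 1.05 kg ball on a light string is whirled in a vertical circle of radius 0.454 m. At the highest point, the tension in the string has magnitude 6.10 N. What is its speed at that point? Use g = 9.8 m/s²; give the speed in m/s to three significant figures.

2.66 m/s

At the top, T + mg = mv²/r, so v = √(r(T/m + g)) = √(0.454 × (6.10/1.05 + 9.8)) = √(0.454 × 15.61) = √7.087 = 2.662 m/s.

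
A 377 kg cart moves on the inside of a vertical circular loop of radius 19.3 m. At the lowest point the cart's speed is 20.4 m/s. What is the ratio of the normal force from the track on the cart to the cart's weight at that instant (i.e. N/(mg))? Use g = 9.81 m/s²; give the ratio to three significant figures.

At the bottom, N − mg = mv²/r, so N = m(v²/r + g) and N/(mg) = v²/(rg) + 1 = (20.4)²/(19.3 × 9.81) + 1 = 2.198 + 1 = 3.198.

3.20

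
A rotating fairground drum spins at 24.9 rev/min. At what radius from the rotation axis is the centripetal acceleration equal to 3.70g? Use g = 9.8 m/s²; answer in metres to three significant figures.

5.33 m

ω = 24.9 rev/min × 2π/60 = 2.608 rad/s.
a_c = ω²r = 3.70g ⇒ r = 3.70 × 9.8 / (2.608)² = 36.26/6.799 = 5.333 m.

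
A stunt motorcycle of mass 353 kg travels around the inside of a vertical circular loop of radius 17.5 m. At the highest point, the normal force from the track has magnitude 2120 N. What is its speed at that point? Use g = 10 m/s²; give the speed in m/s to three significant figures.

16.7 m/s

At the top, N + mg = mv²/r, so v = √(r(N/m + g)) = √(17.5 × (2120/353 + 10.0)) = √(17.5 × 16.01) = √280.1 = 16.74 m/s.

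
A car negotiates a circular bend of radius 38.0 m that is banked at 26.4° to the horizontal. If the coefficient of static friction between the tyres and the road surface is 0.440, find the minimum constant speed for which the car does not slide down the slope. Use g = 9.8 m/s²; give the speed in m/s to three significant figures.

4.15 m/s

At the minimum speed, friction acts up the slope at its limiting value f = μN. Radially (horizontal, toward centre): N sinθ − μN cosθ = mv²/r. Vertically: N cosθ + μN sinθ = mg.
Dividing: v² = r g (sinθ − μcosθ)/(cosθ + μsinθ).
sinθ − μcosθ = 0.4446 − 0.440×0.8957 = 0.05052; cosθ + μsinθ = 0.8957 + 0.440×0.4446 = 1.091.
v² = 38.0 × 9.8 × 0.05052/1.091 = 17.24 m²/s², so v = 4.152 m/s.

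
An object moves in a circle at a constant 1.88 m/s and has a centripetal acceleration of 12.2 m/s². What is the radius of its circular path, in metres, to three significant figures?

0.290 m

a_c = v²/r ⇒ r = v²/a_c = (1.88)²/12.2 = 3.534/12.2 = 0.2897 m.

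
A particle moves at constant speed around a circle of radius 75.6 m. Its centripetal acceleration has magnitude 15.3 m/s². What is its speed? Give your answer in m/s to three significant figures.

34.0 m/s

a_c = v²/r ⇒ v = √(a_c · r) = √(15.3 × 75.6) = √1157 = 34.01 m/s.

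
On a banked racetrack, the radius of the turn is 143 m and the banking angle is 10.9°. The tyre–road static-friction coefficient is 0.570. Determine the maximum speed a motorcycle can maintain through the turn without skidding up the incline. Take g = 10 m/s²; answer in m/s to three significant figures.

At the maximum speed, friction acts down the slope at its limiting value f = μN. Radially (horizontal, toward centre): N sinθ + μN cosθ = mv²/r. Vertically: N cosθ − μN sinθ = mg.
Dividing: v² = r g (sinθ + μcosθ)/(cosθ − μsinθ).
sinθ + μcosθ = 0.1891 + 0.570×0.9820 = 0.7488; cosθ − μsinθ = 0.9820 − 0.570×0.1891 = 0.8742.
v² = 143 × 10.0 × 0.7488/0.8742 = 1225 m²/s², so v = 35.00 m/s.

35.0 m/s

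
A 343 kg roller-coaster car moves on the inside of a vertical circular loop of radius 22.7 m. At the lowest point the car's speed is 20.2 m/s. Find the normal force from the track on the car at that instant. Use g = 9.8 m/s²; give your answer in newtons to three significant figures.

At the lowest point, N points up (toward the centre) and the weight mg points down (away from the centre), so the net inward force is N − mg = mv²/r.
N = m(v²/r + g) = 343 × ((20.2)²/22.7 + 9.8) = 343 × (17.98 + 9.8) = 343 × 27.78 = 9527 N.

9530 N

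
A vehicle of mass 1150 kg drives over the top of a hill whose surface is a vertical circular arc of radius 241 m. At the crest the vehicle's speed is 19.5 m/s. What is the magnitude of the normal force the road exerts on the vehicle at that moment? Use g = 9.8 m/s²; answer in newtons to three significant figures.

9460 N

At the crest the centripetal acceleration points downward (toward the centre of the arc), so mg − N = mv²/r.
N = m(g − v²/r) = 1150 × (9.8 − (19.5)²/241) = 1150 × (9.8 − 1.578) = 1150 × 8.222 = 9456 N.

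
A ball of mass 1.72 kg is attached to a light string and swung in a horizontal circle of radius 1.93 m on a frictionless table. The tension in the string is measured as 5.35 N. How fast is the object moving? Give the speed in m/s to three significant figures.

T = m v²/r ⇒ v = √(T r / m) = √(5.35 × 1.93 / 1.72) = √6.003 = 2.450 m/s.

2.45 m/s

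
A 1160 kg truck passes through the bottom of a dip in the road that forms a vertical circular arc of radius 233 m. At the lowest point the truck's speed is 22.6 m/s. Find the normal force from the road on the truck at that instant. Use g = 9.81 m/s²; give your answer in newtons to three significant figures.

At the lowest point, N points up (toward the centre) and the weight mg points down (away from the centre), so the net inward force is N − mg = mv²/r.
N = m(v²/r + g) = 1160 × ((22.6)²/233 + 9.81) = 1160 × (2.192 + 9.81) = 1160 × 12.00 = 13920 N.

13900 N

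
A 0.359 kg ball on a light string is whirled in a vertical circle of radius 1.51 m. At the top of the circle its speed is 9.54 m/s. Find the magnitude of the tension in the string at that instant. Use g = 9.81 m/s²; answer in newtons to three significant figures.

At the top, both T and the weight mg point inward (toward the centre), so T + mg = mv²/r.
T = m(v²/r − g) = 0.359 × ((9.54)²/1.51 − 9.81) = 0.359 × (60.27 − 9.81) = 0.359 × 50.46 = 18.12 N.

18.1 N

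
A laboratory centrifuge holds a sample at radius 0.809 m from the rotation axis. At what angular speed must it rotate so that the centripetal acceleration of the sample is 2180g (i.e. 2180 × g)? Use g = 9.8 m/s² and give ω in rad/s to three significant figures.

163 rad/s

Centripetal acceleration a_c = ω²r. Setting ω²r = 2180g:
ω = √(2180g / r) = √(2180 × 9.8 / 0.809) = √26410 = 162.5 rad/s.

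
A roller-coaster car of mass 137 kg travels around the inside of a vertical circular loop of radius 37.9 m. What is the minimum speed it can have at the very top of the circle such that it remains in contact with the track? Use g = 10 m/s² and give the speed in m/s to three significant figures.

At the highest point the centre is directly below, so both the weight and N act inward: N + mg = mv²/r.
At minimum speed N → 0, so mg = mv_min²/r ⇒ v_min = √(g r) = √(10.0 × 37.9) = 19.47 m/s.

19.5 m/s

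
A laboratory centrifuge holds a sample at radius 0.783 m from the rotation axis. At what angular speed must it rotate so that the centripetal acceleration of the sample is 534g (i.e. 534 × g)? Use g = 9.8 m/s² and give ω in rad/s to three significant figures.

Centripetal acceleration a_c = ω²r. Setting ω²r = 534g:
ω = √(534g / r) = √(534 × 9.8 / 0.783) = √6684 = 81.75 rad/s.

81.8 rad/s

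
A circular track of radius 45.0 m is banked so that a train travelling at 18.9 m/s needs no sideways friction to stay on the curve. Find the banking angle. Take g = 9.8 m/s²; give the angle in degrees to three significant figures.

39.0°

With no friction, the horizontal component of the normal force provides the centripetal force: N sinθ = mv²/r, while N cosθ = mg vertically.
Dividing: tanθ = v²/(r g) = (18.9)²/(45.0 × 9.8) = 357.2/441.0 = 0.8100.
θ = arctan(0.8100) = 39.01°.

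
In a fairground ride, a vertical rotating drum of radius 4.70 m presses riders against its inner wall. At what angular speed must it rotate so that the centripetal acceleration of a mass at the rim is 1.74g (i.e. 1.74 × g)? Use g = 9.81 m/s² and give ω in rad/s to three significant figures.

Centripetal acceleration a_c = ω²r. Setting ω²r = 1.74g:
ω = √(1.74g / r) = √(1.74 × 9.81 / 4.70) = √3.632 = 1.906 rad/s.

1.91 rad/s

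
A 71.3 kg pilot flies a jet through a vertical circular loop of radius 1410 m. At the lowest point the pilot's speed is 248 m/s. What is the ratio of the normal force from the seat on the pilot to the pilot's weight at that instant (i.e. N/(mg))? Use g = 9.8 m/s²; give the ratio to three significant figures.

At the bottom, N − mg = mv²/r, so N = m(v²/r + g) and N/(mg) = v²/(rg) + 1 = (248)²/(1410 × 9.8) + 1 = 4.451 + 1 = 5.451.

5.45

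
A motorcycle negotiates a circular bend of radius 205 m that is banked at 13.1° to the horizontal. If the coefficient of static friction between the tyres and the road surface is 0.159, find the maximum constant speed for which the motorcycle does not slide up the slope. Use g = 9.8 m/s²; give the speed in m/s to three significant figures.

At the maximum speed, friction acts down the slope at its limiting value f = μN. Radially (horizontal, toward centre): N sinθ + μN cosθ = mv²/r. Vertically: N cosθ − μN sinθ = mg.
Dividing: v² = r g (sinθ + μcosθ)/(cosθ − μsinθ).
sinθ + μcosθ = 0.2267 + 0.159×0.9740 = 0.3815; cosθ − μsinθ = 0.9740 − 0.159×0.2267 = 0.9379.
v² = 205 × 9.8 × 0.3815/0.9379 = 817.2 m²/s², so v = 28.59 m/s.

28.6 m/s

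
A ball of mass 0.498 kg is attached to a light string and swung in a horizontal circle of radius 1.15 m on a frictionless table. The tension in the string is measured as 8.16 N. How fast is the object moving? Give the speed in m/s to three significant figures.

T = m v²/r ⇒ v = √(T r / m) = √(8.16 × 1.15 / 0.498) = √18.84 = 4.341 m/s.

4.34 m/s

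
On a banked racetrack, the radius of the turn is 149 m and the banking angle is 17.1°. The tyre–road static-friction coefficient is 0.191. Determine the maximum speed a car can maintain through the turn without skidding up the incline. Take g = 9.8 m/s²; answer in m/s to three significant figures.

27.8 m/s

At the maximum speed, friction acts down the slope at its limiting value f = μN. Radially (horizontal, toward centre): N sinθ + μN cosθ = mv²/r. Vertically: N cosθ − μN sinθ = mg.
Dividing: v² = r g (sinθ + μcosθ)/(cosθ − μsinθ).
sinθ + μcosθ = 0.2940 + 0.191×0.9558 = 0.4766; cosθ − μsinθ = 0.9558 − 0.191×0.2940 = 0.8996.
v² = 149 × 9.8 × 0.4766/0.8996 = 773.6 m²/s², so v = 27.81 m/s.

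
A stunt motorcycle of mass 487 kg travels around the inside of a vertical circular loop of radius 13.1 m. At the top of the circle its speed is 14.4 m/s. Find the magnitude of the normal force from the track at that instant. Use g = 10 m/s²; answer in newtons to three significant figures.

2840 N

At the top, both N and the weight mg point inward (toward the centre), so N + mg = mv²/r.
N = m(v²/r − g) = 487 × ((14.4)²/13.1 − 10.0) = 487 × (15.83 − 10.0) = 487 × 5.829 = 2839 N.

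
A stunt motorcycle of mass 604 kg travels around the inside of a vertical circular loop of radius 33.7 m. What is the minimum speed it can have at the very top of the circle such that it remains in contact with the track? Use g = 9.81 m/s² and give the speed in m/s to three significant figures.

At the top, both weight mg and N point toward the centre: N + mg = mv²/r.
At minimum speed N → 0, so mg = mv_min²/r ⇒ v_min = √(g r) = √(9.81 × 33.7) = 18.18 m/s.

18.2 m/s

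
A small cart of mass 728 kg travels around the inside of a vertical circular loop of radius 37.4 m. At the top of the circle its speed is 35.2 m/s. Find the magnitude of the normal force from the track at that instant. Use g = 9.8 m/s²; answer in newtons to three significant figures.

At the top, both N and the weight mg point inward (toward the centre), so N + mg = mv²/r.
N = m(v²/r − g) = 728 × ((35.2)²/37.4 − 9.8) = 728 × (33.13 − 9.8) = 728 × 23.33 = 16980 N.

17000 N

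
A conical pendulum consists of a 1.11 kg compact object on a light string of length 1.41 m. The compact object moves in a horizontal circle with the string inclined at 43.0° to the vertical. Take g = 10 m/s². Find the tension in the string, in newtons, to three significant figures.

Vertically the bob has no acceleration, so T cosθ = mg.
T = mg/cosθ = 1.11 × 10.0 / cos 43.0° = 11.10/0.7314 = 15.18 N.

15.2 N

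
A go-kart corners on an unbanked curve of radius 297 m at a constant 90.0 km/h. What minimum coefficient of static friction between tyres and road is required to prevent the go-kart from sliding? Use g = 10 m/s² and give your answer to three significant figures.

0.210

v = 90.0/3.6 = 25.00 m/s.
Friction provides the centripetal force: μ_s m g = m v²/r, so μ_s = v²/(g r) = (25.00)²/(10.0 × 297) = 625.0/2970 = 0.2104.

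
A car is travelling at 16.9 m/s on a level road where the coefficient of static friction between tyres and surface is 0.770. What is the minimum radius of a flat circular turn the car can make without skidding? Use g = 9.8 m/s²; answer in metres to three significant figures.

At the limit, μ_s m g = m v²/r, so r_min = v²/(μ_s g) = (16.9)²/(0.770 × 9.8) = 285.6/7.546 = 37.85 m.

37.8 m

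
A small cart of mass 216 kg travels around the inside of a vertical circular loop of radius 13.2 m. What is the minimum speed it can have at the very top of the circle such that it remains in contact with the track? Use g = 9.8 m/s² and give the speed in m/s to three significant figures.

11.4 m/s

At the highest point the centre is directly below, so both the weight and N act inward: N + mg = mv²/r.
At minimum speed N → 0, so mg = mv_min²/r ⇒ v_min = √(g r) = √(9.8 × 13.2) = 11.37 m/s.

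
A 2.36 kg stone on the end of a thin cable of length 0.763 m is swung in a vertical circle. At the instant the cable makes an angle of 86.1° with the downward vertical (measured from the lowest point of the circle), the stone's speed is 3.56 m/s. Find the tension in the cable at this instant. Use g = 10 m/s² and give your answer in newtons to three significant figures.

40.8 N

Take the radial direction toward the centre of the circle as positive. The component of the weight along the string toward the centre is −mg cos φ (φ measured from the bottom), so Newton's second law along the string gives T − mg cos φ = m v²/r.
cos 86.1° = 0.06802, so T = m(v²/r + g cos φ) = 2.36 × ((3.56)²/0.763 + 10.0 × 0.06802) = 2.36 × (16.61 + (0.6802)) = 2.36 × 17.29 = 40.81 N.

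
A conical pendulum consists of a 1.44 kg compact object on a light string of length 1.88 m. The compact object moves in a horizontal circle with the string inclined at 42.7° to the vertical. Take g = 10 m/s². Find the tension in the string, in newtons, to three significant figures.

Vertically the bob has no acceleration, so T cosθ = mg.
T = mg/cosθ = 1.44 × 10.0 / cos 42.7° = 14.40/0.7349 = 19.59 N.

19.6 N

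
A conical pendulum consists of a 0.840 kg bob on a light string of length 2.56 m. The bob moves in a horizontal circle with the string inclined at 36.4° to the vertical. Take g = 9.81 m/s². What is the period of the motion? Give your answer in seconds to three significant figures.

r = L sinθ = 1.519 m. From T sinθ = mω²r and T cosθ = mg: tanθ = ω²r/g, so ω² = g tanθ / r = g/(L cosθ).
ω = √(g/(L cosθ)) = √(9.81/(2.56 × 0.8049)) = √4.761 = 2.182 rad/s.
Period = 2π/ω = 2.880 s.

2.88 s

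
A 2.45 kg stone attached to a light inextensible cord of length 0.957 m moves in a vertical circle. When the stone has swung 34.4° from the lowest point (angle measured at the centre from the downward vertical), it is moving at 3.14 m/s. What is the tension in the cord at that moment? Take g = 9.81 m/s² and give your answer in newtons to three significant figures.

45.1 N

Take the radial direction toward the centre of the circle as positive. The component of the weight along the string toward the centre is −mg cos φ (φ measured from the bottom), so Newton's second law along the string gives T − mg cos φ = m v²/r.
cos 34.4° = 0.8251, so T = m(v²/r + g cos φ) = 2.45 × ((3.14)²/0.957 + 9.81 × 0.8251) = 2.45 × (10.30 + (8.094)) = 2.45 × 18.40 = 45.07 N.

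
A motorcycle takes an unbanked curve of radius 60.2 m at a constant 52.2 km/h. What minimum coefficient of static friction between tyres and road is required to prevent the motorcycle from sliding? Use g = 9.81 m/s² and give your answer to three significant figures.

0.356

v = 52.2/3.6 = 14.50 m/s.
Friction provides the centripetal force: μ_s m g = m v²/r, so μ_s = v²/(g r) = (14.50)²/(9.81 × 60.2) = 210.2/590.6 = 0.3560.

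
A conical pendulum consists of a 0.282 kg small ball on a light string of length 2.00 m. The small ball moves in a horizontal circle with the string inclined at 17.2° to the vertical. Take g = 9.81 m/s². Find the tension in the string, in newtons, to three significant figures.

2.90 N

Vertically the bob has no acceleration, so T cosθ = mg.
T = mg/cosθ = 0.282 × 9.81 / cos 17.2° = 2.766/0.9553 = 2.896 N.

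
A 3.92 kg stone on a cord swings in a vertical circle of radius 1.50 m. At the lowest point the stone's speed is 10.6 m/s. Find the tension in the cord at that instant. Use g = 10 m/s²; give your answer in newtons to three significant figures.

At the lowest point, T points up (toward the centre) and the weight mg points down (away from the centre), so the net inward force is T − mg = mv²/r.
T = m(v²/r + g) = 3.92 × ((10.6)²/1.50 + 10.0) = 3.92 × (74.91 + 10.0) = 3.92 × 84.91 = 332.8 N.

333 N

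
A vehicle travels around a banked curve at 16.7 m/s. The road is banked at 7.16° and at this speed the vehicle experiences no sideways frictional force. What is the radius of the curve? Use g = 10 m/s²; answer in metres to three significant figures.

222 m

Frictionless banking: tanθ = v²/(rg), so r = v²/(g tanθ).
r = (16.7)²/(10.0 × tan 7.16°) = 278.9/(10.0 × 0.1256) = 278.9/1.256 = 222.0 m.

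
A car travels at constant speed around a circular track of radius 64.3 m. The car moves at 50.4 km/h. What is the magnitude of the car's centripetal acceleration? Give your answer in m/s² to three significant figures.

3.05 m/s²

v = 50.4 km/h = 50.4/3.6 = 14.00 m/s.
a_c = v²/r = (14.00)²/64.3 = 196.0/64.3 = 3.048 m/s².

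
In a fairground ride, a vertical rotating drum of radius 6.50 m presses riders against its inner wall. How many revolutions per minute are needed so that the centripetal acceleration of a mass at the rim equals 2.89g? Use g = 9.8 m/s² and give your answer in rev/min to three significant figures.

Require ω²r = 2.89g, so ω = √(2.89 × 9.8/6.50) = 2.087 rad/s.
In rev/min: ω × 60/(2π) = 2.087 × 60/(2π) = 19.93 rev/min.

19.9 rev/min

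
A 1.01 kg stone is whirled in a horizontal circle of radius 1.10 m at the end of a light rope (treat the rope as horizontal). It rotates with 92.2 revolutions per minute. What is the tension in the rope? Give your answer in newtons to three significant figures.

ω = 92.2 rev/min × 2π/60 = 9.655 rad/s, so v = ωr = 9.655 × 1.10 = 10.62 m/s.
The tension is the only horizontal force, so it supplies the full centripetal force: T = m v²/r = 1.01 × (10.62)²/1.10 = 1.01 × 112.8/1.10 = 103.6 N.

104 N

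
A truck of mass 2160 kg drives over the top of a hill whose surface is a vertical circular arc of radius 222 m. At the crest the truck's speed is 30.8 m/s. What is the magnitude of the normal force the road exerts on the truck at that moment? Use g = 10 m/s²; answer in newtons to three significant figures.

12400 N

At the crest the centripetal acceleration points downward (toward the centre of the arc), so mg − N = mv²/r.
N = m(g − v²/r) = 2160 × (10.0 − (30.8)²/222) = 2160 × (10.0 − 4.273) = 2160 × 5.727 = 12370 N.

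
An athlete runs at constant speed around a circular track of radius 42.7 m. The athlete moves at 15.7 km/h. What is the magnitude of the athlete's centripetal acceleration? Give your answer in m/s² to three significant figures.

v = 15.7 km/h = 15.7/3.6 = 4.361 m/s.
a_c = v²/r = (4.361)²/42.7 = 19.02/42.7 = 0.4454 m/s².

0.445 m/s²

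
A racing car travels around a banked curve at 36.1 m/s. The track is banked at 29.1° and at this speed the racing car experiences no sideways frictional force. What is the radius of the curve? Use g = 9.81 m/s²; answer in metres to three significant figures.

239 m

Frictionless banking: tanθ = v²/(rg), so r = v²/(g tanθ).
r = (36.1)²/(9.81 × tan 29.1°) = 1303/(9.81 × 0.5566) = 1303/5.460 = 238.7 m.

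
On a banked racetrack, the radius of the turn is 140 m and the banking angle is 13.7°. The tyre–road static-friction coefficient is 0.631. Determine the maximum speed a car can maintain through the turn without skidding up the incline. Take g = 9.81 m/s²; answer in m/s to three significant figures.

At the maximum speed, friction acts down the slope at its limiting value f = μN. Radially (horizontal, toward centre): N sinθ + μN cosθ = mv²/r. Vertically: N cosθ − μN sinθ = mg.
Dividing: v² = r g (sinθ + μcosθ)/(cosθ − μsinθ).
sinθ + μcosθ = 0.2368 + 0.631×0.9715 = 0.8499; cosθ − μsinθ = 0.9715 − 0.631×0.2368 = 0.8221.
v² = 140 × 9.81 × 0.8499/0.8221 = 1420 m²/s², so v = 37.68 m/s.

37.7 m/s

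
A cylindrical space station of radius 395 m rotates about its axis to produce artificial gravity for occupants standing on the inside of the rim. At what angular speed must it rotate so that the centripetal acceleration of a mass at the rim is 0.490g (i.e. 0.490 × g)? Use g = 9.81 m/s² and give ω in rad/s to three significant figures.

0.110 rad/s

Centripetal acceleration a_c = ω²r. Setting ω²r = 0.490g:
ω = √(0.490g / r) = √(0.490 × 9.81 / 395) = √0.01217 = 0.1103 rad/s.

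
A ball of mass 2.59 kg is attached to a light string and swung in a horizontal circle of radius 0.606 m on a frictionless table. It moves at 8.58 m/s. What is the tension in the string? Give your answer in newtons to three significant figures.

The tension is the only horizontal force, so it supplies the full centripetal force: T = m v²/r = 2.59 × (8.580)²/0.606 = 2.59 × 73.62/0.606 = 314.6 N.

315 N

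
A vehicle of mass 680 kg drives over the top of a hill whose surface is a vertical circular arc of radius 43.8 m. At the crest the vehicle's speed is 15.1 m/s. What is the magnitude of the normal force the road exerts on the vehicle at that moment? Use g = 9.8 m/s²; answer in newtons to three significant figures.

At the crest the centripetal acceleration points downward (toward the centre of the arc), so mg − N = mv²/r.
N = m(g − v²/r) = 680 × (9.8 − (15.1)²/43.8) = 680 × (9.8 − 5.206) = 680 × 4.594 = 3124 N.

3120 N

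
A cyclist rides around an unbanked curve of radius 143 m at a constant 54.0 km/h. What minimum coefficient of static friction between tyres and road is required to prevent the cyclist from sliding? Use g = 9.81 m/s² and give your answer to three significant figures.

v = 54.0/3.6 = 15.00 m/s.
Friction provides the centripetal force: μ_s m g = m v²/r, so μ_s = v²/(g r) = (15.00)²/(9.81 × 143) = 225.0/1403 = 0.1604.

0.160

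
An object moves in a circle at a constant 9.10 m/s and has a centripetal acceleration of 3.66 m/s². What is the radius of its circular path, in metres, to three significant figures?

22.6 m

a_c = v²/r ⇒ r = v²/a_c = (9.10)²/3.66 = 82.81/3.66 = 22.63 m.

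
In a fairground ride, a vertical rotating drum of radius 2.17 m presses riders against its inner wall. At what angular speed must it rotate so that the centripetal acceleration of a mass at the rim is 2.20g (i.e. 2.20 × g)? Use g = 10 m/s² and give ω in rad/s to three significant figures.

Centripetal acceleration a_c = ω²r. Setting ω²r = 2.20g:
ω = √(2.20g / r) = √(2.20 × 10.0 / 2.17) = √10.14 = 3.184 rad/s.

3.18 rad/s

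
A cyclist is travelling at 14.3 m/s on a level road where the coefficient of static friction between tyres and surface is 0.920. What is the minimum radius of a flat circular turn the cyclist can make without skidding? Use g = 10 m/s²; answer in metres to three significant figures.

At the limit, μ_s m g = m v²/r, so r_min = v²/(μ_s g) = (14.3)²/(0.920 × 10.0) = 204.5/9.200 = 22.23 m.

22.2 m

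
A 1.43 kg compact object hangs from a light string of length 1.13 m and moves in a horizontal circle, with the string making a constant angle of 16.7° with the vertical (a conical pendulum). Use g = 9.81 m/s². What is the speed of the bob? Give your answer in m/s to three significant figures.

0.978 m/s

The radius of the circle is r = L sinθ = 1.13 × sin 16.7° = 0.3247 m.
Horizontally T sinθ = mv²/r and vertically T cosθ = mg, so tanθ = v²/(rg).
v = √(r g tanθ) = √(0.3247 × 9.81 × 0.3000) = √0.9557 = 0.9776 m/s.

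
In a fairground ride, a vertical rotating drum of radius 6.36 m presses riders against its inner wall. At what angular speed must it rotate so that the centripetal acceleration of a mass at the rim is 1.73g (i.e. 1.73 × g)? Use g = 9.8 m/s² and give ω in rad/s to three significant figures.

Centripetal acceleration a_c = ω²r. Setting ω²r = 1.73g:
ω = √(1.73g / r) = √(1.73 × 9.8 / 6.36) = √2.666 = 1.633 rad/s.

1.63 rad/s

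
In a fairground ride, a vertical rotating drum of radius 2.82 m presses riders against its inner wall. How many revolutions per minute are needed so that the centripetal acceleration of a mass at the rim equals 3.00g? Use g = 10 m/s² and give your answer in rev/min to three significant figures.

31.1 rev/min

Require ω²r = 3.00g, so ω = √(3.00 × 10.0/2.82) = 3.262 rad/s.
In rev/min: ω × 60/(2π) = 3.262 × 60/(2π) = 31.15 rev/min.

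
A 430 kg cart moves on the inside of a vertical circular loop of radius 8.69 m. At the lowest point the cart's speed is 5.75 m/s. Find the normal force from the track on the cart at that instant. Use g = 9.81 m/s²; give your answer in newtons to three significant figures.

At the lowest point, N points up (toward the centre) and the weight mg points down (away from the centre), so the net inward force is N − mg = mv²/r.
N = m(v²/r + g) = 430 × ((5.75)²/8.69 + 9.81) = 430 × (3.805 + 9.81) = 430 × 13.61 = 5854 N.

5850 N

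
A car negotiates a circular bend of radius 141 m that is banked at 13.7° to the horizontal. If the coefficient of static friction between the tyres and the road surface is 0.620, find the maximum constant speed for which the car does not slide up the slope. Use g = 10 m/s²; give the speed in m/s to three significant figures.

37.9 m/s

At the maximum speed, friction acts down the slope at its limiting value f = μN. Radially (horizontal, toward centre): N sinθ + μN cosθ = mv²/r. Vertically: N cosθ − μN sinθ = mg.
Dividing: v² = r g (sinθ + μcosθ)/(cosθ − μsinθ).
sinθ + μcosθ = 0.2368 + 0.620×0.9715 = 0.8392; cosθ − μsinθ = 0.9715 − 0.620×0.2368 = 0.8247.
v² = 141 × 10.0 × 0.8392/0.8247 = 1435 m²/s², so v = 37.88 m/s.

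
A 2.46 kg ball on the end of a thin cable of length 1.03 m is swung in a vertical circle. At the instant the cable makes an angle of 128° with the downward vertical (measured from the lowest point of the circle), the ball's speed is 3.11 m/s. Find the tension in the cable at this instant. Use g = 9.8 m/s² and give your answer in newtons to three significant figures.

Take the radial direction toward the centre of the circle as positive. The component of the weight along the string toward the centre is −mg cos φ (φ measured from the bottom), so Newton's second law along the string gives T − mg cos φ = m v²/r.
cos 128° = -0.6157, so T = m(v²/r + g cos φ) = 2.46 × ((3.11)²/1.03 + 9.8 × -0.6157) = 2.46 × (9.390 + (-6.033)) = 2.46 × 3.357 = 8.258 N.

8.26 N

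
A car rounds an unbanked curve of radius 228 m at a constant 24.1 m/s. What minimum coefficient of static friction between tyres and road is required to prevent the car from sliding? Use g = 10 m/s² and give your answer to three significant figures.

0.255

Friction provides the centripetal force: μ_s m g = m v²/r, so μ_s = v²/(g r) = (24.10)²/(10.0 × 228) = 580.8/2280 = 0.2547.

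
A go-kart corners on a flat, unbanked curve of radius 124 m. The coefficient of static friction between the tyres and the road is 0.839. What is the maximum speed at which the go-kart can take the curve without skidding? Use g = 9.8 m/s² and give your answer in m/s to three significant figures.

31.9 m/s

Friction provides the centripetal force on a flat curve. At maximum speed it is at its limiting value: μ_s m g = m v²/r.
Mass cancels: v_max = √(μ_s g r) = √(0.839 × 9.8 × 124) = √1020 = 31.93 m/s.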